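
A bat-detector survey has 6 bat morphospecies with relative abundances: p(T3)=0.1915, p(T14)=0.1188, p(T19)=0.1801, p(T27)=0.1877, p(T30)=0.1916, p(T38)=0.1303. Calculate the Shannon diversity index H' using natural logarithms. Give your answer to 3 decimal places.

1.774

Each pᵢ ln pᵢ term (working shown to 5 dp, full precision carried): 0.1915×(-1.65287)=-0.31652, 0.1188×(-2.13031)=-0.25308, 0.1801×(-1.71424)=-0.30874, 0.1877×(-1.67291)=-0.31401, 0.1916×(-1.65235)=-0.31659, 0.1303×(-2.03792)=-0.26554.
Sum = -1.77448, so H' = 1.774.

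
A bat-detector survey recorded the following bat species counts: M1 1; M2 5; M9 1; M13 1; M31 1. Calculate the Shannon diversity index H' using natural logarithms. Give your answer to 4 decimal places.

Total N = 1+5+1+1+1 = 9, so the proportions are 0.111111, 0.555556, 0.111111, 0.111111, 0.111111 (working shown to 6 dp, full precision carried).
Each pᵢ ln pᵢ term: 0.111111×(-2.197225)=-0.244136, 0.555556×(-0.587787)=-0.326548, 0.111111×(-2.197225)=-0.244136, 0.111111×(-2.197225)=-0.244136, 0.111111×(-2.197225)=-0.244136.
Sum = -1.303092, so H' = 1.3031.

1.3031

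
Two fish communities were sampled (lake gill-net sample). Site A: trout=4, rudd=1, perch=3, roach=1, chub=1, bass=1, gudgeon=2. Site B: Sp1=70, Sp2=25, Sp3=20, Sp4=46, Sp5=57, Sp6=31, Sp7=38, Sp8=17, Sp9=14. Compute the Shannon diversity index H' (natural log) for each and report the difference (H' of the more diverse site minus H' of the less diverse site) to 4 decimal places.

Site A: N=13, proportions 0.3076923, 0.0769231, 0.2307692, 0.0769231, 0.0769231, 0.0769231, 0.1538462, giving H' = 1.7782333 (working shown to 7 dp, full precision carried).
Site B: N=318, proportions 0.2201258, 0.0786164, 0.0628931, 0.1446541, 0.1792453, 0.0974843, 0.1194969, 0.0534591, 0.0440252, giving H' = 2.0697685.
Difference = |1.7782333 − 2.0697685| = 0.2915352, i.e. 0.2915 to 4 decimal places.

0.2915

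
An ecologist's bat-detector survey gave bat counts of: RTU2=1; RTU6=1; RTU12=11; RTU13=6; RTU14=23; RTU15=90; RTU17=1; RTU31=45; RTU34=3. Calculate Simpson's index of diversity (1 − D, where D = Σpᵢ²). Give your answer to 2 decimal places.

Total N = 1+1+11+6+23+90+1+45+3 = 181, so the proportions are 0.0055, 0.0055, 0.0608, 0.0331, 0.1271, 0.4972, 0.0055, 0.2486, 0.0166 (working shown to 4 dp, full precision carried).
D = 0.0055² + 0.0055² + 0.0608² + 0.0331² + 0.1271² + 0.4972² + 0.0055² + 0.2486² + 0.0166² = 0.0000 + 0.0000 + 0.0037 + 0.0011 + 0.0161 + 0.2472 + 0.0000 + 0.0618 + 0.0003 = 0.3304.
So 1 − D = 0.6696, i.e. 0.67 to 2 decimal places.

0.67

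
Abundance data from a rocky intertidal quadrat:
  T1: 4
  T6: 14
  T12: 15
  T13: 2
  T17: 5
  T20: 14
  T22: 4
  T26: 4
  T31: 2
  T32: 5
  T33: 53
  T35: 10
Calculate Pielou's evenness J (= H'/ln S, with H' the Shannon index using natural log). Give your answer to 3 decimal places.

Total N = 4+14+15+2+5+14+4+4+2+5+53+10 = 132, so the proportions are 0.0303, 0.10606, 0.11364, 0.01515, 0.03788, 0.10606, 0.0303, 0.0303, 0.01515, 0.03788, 0.40152, 0.07576 (working shown to 5 dp, full precision carried).
H' = −Σ pᵢ ln pᵢ = −((-0.10595) + (-0.23797) + (-0.24713) + (-0.06348) + (-0.12399) + (-0.23797) + (-0.10595) + (-0.10595) + (-0.06348) + (-0.12399) + (-0.36639) + (-0.19547)) = 1.97774.
With S = 12 species, ln S = 2.48491, so J = 1.97774/2.48491 = 0.79590, i.e. 0.796 to 3 decimal places.

0.796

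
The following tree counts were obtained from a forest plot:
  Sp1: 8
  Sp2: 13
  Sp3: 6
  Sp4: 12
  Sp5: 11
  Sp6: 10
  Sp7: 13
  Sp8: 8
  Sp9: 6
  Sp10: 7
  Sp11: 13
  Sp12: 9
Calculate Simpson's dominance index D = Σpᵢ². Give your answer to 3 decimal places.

0.089

Total N = 8+13+6+12+11+10+13+8+6+7+13+9 = 116, so the proportions are 0.06897, 0.11207, 0.05172, 0.10345, 0.09483, 0.08621, 0.11207, 0.06897, 0.05172, 0.06034, 0.11207, 0.07759 (working shown to 5 dp, full precision carried).
D = 0.06897² + 0.11207² + 0.05172² + 0.10345² + 0.09483² + 0.08621² + 0.11207² + 0.06897² + 0.05172² + 0.06034² + 0.11207² + 0.07759² = 0.00476 + 0.01256 + 0.00268 + 0.01070 + 0.00899 + 0.00743 + 0.01256 + 0.00476 + 0.00268 + 0.00364 + 0.01256 + 0.00602 = 0.08933.
To 3 decimal places, D = 0.089.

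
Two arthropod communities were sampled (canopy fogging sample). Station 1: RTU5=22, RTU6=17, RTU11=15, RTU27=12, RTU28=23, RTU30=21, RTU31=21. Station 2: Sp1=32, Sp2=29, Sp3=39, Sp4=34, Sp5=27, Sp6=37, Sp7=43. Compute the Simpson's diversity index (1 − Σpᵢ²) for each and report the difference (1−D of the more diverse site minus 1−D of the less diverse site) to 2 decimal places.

Station 1: N=131, proportions 0.1679, 0.1298, 0.1145, 0.0916, 0.1756, 0.1603, 0.1603, giving 1−D = 0.8512 (working shown to 4 dp, full precision carried).
Station 2: N=241, proportions 0.1328, 0.1203, 0.1618, 0.1411, 0.112, 0.1535, 0.1784, giving 1−D = 0.8538.
Difference = |0.8512 − 0.8538| = 0.0026, i.e. 0.00 to 2 decimal places.

0.00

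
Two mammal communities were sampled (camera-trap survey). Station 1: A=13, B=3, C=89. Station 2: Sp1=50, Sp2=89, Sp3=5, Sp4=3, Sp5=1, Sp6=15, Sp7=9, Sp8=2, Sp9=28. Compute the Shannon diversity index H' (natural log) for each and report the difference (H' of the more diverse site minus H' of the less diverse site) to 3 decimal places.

1.038

Station 1: N=105, proportions 0.12381, 0.02857, 0.84762, giving H' = 0.50035 (working shown to 5 dp, full precision carried).
Station 2: N=202, proportions 0.24752, 0.44059, 0.02475, 0.01485, 0.00495, 0.07426, 0.04455, 0.0099, 0.13861, giving H' = 1.53838.
Difference = |0.50035 − 1.53838| = 1.03803, i.e. 1.038 to 3 decimal places.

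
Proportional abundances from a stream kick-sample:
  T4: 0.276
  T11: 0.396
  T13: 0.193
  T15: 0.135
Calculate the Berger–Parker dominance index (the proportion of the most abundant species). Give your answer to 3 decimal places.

0.396

The largest proportion is 0.396, i.e. d = 0.396 to 3 decimal places.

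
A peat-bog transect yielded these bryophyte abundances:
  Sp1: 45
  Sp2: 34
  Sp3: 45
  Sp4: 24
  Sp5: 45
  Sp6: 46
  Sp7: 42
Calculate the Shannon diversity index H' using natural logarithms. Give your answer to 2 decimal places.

Total N = 45+34+45+24+45+46+42 = 281, so the proportions are 0.1601, 0.121, 0.1601, 0.0854, 0.1601, 0.1637, 0.1495 (working shown to 4 dp, full precision carried).
Each pᵢ ln pᵢ term: 0.1601×(-1.8317)=-0.2933, 0.121×(-2.1120)=-0.2555, 0.1601×(-1.8317)=-0.2933, 0.0854×(-2.4603)=-0.2101, 0.1601×(-1.8317)=-0.2933, 0.1637×(-1.8097)=-0.2963, 0.1495×(-1.9007)=-0.2841.
Sum = -1.9260, so H' = 1.93.

1.93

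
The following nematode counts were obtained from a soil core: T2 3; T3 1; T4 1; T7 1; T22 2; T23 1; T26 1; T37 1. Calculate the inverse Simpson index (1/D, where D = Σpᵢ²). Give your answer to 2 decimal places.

6.37

Total N = 3+1+1+1+2+1+1+1 = 11, so the proportions are 0.272727, 0.090909, 0.090909, 0.090909, 0.181818, 0.090909, 0.090909, 0.090909 (working shown to 6 dp, full precision carried).
D = 0.272727² + 0.090909² + 0.090909² + 0.090909² + 0.181818² + 0.090909² + 0.090909² + 0.090909² = 0.074380 + 0.008264 + 0.008264 + 0.008264 + 0.033058 + 0.008264 + 0.008264 + 0.008264 = 0.157025.
So 1/D = 6.3684, i.e. 6.37 to 2 decimal places.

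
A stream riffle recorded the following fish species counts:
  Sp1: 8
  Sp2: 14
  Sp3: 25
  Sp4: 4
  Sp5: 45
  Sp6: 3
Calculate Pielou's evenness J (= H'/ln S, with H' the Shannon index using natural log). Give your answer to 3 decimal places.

0.793

Total N = 8+14+25+4+45+3 = 99, so the proportions are 0.08081, 0.14141, 0.25253, 0.0404, 0.45455, 0.0303 (working shown to 5 dp, full precision carried).
H' = −Σ pᵢ ln pᵢ = −((-0.20329) + (-0.27661) + (-0.34754) + (-0.12965) + (-0.35839) + (-0.10595)) = 1.42143.
With S = 6 species, ln S = 1.79176, so J = 1.42143/1.79176 = 0.79332, i.e. 0.793 to 3 decimal places.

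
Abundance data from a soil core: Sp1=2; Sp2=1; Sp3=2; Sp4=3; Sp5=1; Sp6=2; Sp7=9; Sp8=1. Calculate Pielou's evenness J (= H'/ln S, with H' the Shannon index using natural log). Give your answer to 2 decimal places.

Total N = 2+1+2+3+1+2+9+1 = 21, so the proportions are 0.0952, 0.0476, 0.0952, 0.1429, 0.0476, 0.0952, 0.4286, 0.0476 (working shown to 4 dp, full precision carried).
H' = −Σ pᵢ ln pᵢ = −((-0.2239) + (-0.1450) + (-0.2239) + (-0.2780) + (-0.1450) + (-0.2239) + (-0.3631) + (-0.1450)) = 1.7479.
With S = 8 species, ln S = 2.0794, so J = 1.7479/2.0794 = 0.8405, i.e. 0.84 to 2 decimal places.

0.84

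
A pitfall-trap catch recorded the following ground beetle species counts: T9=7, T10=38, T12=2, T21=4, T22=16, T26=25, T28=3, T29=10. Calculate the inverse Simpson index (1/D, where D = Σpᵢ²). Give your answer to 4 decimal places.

4.4047

Total N = 7+38+2+4+16+25+3+10 = 105, so the proportions are 0.06666667, 0.36190476, 0.01904762, 0.03809524, 0.15238095, 0.23809524, 0.02857143, 0.0952381 (working shown to 8 dp, full precision carried).
D = 0.06666667² + 0.36190476² + 0.01904762² + 0.03809524² + 0.15238095² + 0.23809524² + 0.02857143² + 0.0952381² = 0.00444444 + 0.13097506 + 0.00036281 + 0.00145125 + 0.02321995 + 0.05668934 + 0.00081633 + 0.00907029 = 0.22702948.
So 1/D = 4.404714, i.e. 4.4047 to 4 decimal places.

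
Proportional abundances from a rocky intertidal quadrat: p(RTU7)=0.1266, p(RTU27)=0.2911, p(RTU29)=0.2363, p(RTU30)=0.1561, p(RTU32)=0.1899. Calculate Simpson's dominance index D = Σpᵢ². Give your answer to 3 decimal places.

0.217

D = 0.1266² + 0.2911² + 0.2363² + 0.1561² + 0.1899² = 0.01603 + 0.08474 + 0.05584 + 0.02437 + 0.03606 = 0.21703 (working shown to 5 dp, full precision carried).
To 3 decimal places, D = 0.217.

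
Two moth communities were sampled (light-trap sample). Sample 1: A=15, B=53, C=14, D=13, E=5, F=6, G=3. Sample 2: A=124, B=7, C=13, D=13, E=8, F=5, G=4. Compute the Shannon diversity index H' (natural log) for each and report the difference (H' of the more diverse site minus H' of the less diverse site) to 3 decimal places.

Sample 1: N=109, proportions 0.13761, 0.48624, 0.12844, 0.11927, 0.04587, 0.05505, 0.02752, giving H' = 1.54061 (working shown to 5 dp, full precision carried).
Sample 2: N=174, proportions 0.71264, 0.04023, 0.07471, 0.07471, 0.04598, 0.02874, 0.02299, giving H' = 1.08864.
Difference = |1.54061 − 1.08864| = 0.45197, i.e. 0.452 to 3 decimal places.

0.452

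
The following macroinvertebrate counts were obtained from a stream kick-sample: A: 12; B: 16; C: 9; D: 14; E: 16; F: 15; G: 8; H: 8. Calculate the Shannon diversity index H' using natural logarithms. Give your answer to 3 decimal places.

Total N = 12+16+9+14+16+15+8+8 = 98, so the proportions are 0.12245, 0.16327, 0.09184, 0.14286, 0.16327, 0.15306, 0.08163, 0.08163 (working shown to 5 dp, full precision carried).
Each pᵢ ln pᵢ term: 0.12245×(-2.10006)=-0.25715, 0.16327×(-1.81238)=-0.29590, 0.09184×(-2.38774)=-0.21928, 0.14286×(-1.94591)=-0.27799, 0.16327×(-1.81238)=-0.29590, 0.15306×(-1.87692)=-0.28728, 0.08163×(-2.50553)=-0.20453, 0.08163×(-2.50553)=-0.20453.
Sum = -2.04257, so H' = 2.043.

2.043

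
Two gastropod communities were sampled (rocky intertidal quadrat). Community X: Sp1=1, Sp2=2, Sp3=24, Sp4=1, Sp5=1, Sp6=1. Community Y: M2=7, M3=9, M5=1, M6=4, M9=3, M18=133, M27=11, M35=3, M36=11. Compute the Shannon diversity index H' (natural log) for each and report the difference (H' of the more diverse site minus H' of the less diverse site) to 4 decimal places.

0.2777

Community X: N=30, proportions 0.033333, 0.066667, 0.8, 0.033333, 0.033333, 0.033333, giving H' = 0.812545 (working shown to 6 dp, full precision carried).
Community Y: N=182, proportions 0.038462, 0.049451, 0.005495, 0.021978, 0.016484, 0.730769, 0.06044, 0.016484, 0.06044, giving H' = 1.090252.
Difference = |0.812545 − 1.090252| = 0.277707, i.e. 0.2777 to 4 decimal places.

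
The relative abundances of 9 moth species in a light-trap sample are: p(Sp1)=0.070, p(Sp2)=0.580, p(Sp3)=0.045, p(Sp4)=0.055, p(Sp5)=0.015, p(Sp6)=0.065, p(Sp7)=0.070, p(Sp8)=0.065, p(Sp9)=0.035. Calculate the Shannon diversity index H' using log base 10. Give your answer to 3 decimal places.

0.661

Each pᵢ log₁₀ pᵢ term (working shown to 5 dp, full precision carried): 0.07×(-1.15490)=-0.08084, 0.58×(-0.23657)=-0.13721, 0.045×(-1.34679)=-0.06061, 0.055×(-1.25964)=-0.06928, 0.015×(-1.82391)=-0.02736, 0.065×(-1.18709)=-0.07716, 0.07×(-1.15490)=-0.08084, 0.065×(-1.18709)=-0.07716, 0.035×(-1.45593)=-0.05096.
Sum = -0.66142, so H' = 0.661.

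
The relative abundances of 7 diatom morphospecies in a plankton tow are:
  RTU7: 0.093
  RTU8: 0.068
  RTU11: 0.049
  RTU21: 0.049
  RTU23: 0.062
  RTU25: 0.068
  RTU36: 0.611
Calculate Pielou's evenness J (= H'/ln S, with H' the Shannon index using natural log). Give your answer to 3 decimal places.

0.697

H' = −Σ pᵢ ln pᵢ = −((-0.22089) + (-0.18280) + (-0.14778) + (-0.14778) + (-0.17240) + (-0.18280) + (-0.30101)) = 1.35547 (working shown to 5 dp, full precision carried).
With S = 7 species, ln S = 1.94591, so J = 1.35547/1.94591 = 0.69657, i.e. 0.697 to 3 decimal places.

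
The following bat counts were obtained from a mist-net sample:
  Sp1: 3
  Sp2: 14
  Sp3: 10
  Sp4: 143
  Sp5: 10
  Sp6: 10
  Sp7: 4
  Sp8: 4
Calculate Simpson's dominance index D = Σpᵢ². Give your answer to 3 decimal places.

Total N = 3+14+10+143+10+10+4+4 = 198, so the proportions are 0.01515, 0.07071, 0.05051, 0.72222, 0.05051, 0.05051, 0.0202, 0.0202 (working shown to 5 dp, full precision carried).
D = 0.01515² + 0.07071² + 0.05051² + 0.72222² + 0.05051² + 0.05051² + 0.0202² + 0.0202² = 0.00023 + 0.00500 + 0.00255 + 0.52160 + 0.00255 + 0.00255 + 0.00041 + 0.00041 = 0.53530.
To 3 decimal places, D = 0.535.

0.535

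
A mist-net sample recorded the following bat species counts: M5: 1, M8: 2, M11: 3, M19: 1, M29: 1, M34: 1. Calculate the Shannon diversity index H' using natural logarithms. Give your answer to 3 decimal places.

Total N = 1+2+3+1+1+1 = 9, so the proportions are 0.11111, 0.22222, 0.33333, 0.11111, 0.11111, 0.11111 (working shown to 5 dp, full precision carried).
Each pᵢ ln pᵢ term: 0.11111×(-2.19722)=-0.24414, 0.22222×(-1.50408)=-0.33424, 0.33333×(-1.09861)=-0.36620, 0.11111×(-2.19722)=-0.24414, 0.11111×(-2.19722)=-0.24414, 0.11111×(-2.19722)=-0.24414.
Sum = -1.67699, so H' = 1.677.

1.677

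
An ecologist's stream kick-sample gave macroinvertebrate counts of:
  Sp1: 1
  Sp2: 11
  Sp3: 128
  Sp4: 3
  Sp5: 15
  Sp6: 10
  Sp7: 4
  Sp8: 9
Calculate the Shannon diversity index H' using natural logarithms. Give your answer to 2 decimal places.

1.11

Total N = 1+11+128+3+15+10+4+9 = 181, so the proportions are 0.0055, 0.0608, 0.7072, 0.0166, 0.0829, 0.0552, 0.0221, 0.0497 (working shown to 4 dp, full precision carried).
Each pᵢ ln pᵢ term: 0.0055×(-5.1985)=-0.0287, 0.0608×(-2.8006)=-0.1702, 0.7072×(-0.3465)=-0.2450, 0.0166×(-4.0999)=-0.0680, 0.0829×(-2.4904)=-0.2064, 0.0552×(-2.8959)=-0.1600, 0.0221×(-3.8122)=-0.0842, 0.0497×(-3.0013)=-0.1492.
Sum = -1.1118, so H' = 1.11.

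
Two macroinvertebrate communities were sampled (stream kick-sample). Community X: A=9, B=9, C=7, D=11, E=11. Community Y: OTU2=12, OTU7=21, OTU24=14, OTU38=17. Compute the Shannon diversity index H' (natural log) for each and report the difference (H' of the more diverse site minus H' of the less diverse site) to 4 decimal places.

0.2323

Community X: N=47, proportions 0.191489, 0.191489, 0.148936, 0.234043, 0.234043, giving H' = 1.596422 (working shown to 6 dp, full precision carried).
Community Y: N=64, proportions 0.1875, 0.328125, 0.21875, 0.265625, giving H' = 1.364113.
Difference = |1.596422 − 1.364113| = 0.232309, i.e. 0.2323 to 4 decimal places.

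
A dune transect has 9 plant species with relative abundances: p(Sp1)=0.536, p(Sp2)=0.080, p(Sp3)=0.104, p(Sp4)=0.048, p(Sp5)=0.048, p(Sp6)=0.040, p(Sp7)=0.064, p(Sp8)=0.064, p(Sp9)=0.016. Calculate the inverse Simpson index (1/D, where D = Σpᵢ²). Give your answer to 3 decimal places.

3.133

D = 0.536² + 0.08² + 0.104² + 0.048² + 0.048² + 0.04² + 0.064² + 0.064² + 0.016² = 0.287296 + 0.006400 + 0.010816 + 0.002304 + 0.002304 + 0.001600 + 0.004096 + 0.004096 + 0.000256 = 0.319168 (working shown to 6 dp, full precision carried).
So 1/D = 3.13315, i.e. 3.133 to 3 decimal places.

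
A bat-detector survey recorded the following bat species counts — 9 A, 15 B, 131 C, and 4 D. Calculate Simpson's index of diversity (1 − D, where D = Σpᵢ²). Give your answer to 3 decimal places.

0.308

Total N = 9+15+131+4 = 159, so the proportions are 0.0566, 0.09434, 0.8239, 0.02516 (working shown to 5 dp, full precision carried).
D = 0.0566² + 0.09434² + 0.8239² + 0.02516² = 0.00320 + 0.00890 + 0.67881 + 0.00063 = 0.69155.
So 1 − D = 0.30845, i.e. 0.308 to 3 decimal places.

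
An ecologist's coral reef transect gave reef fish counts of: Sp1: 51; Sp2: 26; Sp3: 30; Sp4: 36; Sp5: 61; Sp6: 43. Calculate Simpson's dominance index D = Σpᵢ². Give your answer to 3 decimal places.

0.181

Total N = 51+26+30+36+61+43 = 247, so the proportions are 0.20648, 0.10526, 0.12146, 0.14575, 0.24696, 0.17409 (working shown to 5 dp, full precision carried).
D = 0.20648² + 0.10526² + 0.12146² + 0.14575² + 0.24696² + 0.17409² = 0.04263 + 0.01108 + 0.01475 + 0.02124 + 0.06099 + 0.03031 = 0.18101.
To 3 decimal places, D = 0.181.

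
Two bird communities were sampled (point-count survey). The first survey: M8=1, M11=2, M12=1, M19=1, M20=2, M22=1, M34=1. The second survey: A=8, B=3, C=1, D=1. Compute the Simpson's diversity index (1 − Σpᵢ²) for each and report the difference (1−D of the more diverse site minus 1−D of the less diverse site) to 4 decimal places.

0.2833

The first survey: N=9, proportions 0.111111, 0.222222, 0.111111, 0.111111, 0.222222, 0.111111, 0.111111, giving 1−D = 0.839506 (working shown to 6 dp, full precision carried).
The second survey: N=13, proportions 0.615385, 0.230769, 0.076923, 0.076923, giving 1−D = 0.556213.
Difference = |0.839506 − 0.556213| = 0.283293, i.e. 0.2833 to 4 decimal places.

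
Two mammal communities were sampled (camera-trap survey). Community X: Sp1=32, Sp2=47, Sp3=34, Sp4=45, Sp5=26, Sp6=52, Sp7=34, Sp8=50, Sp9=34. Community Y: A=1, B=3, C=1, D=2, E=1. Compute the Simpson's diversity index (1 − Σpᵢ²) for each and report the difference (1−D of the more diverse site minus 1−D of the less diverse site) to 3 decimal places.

Community X: N=354, proportions 0.0904, 0.13277, 0.09605, 0.12712, 0.07345, 0.14689, 0.09605, 0.14124, 0.09605, giving 1−D = 0.88345 (working shown to 5 dp, full precision carried).
Community Y: N=8, proportions 0.125, 0.375, 0.125, 0.25, 0.125, giving 1−D = 0.75000.
Difference = |0.88345 − 0.75000| = 0.13345, i.e. 0.133 to 3 decimal places.

0.133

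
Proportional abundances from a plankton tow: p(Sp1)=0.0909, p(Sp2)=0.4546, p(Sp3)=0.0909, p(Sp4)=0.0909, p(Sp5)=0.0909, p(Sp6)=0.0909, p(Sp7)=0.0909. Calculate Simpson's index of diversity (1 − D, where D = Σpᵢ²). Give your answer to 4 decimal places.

D = 0.0909² + 0.4546² + 0.0909² + 0.0909² + 0.0909² + 0.0909² + 0.0909² = 0.008263 + 0.206661 + 0.008263 + 0.008263 + 0.008263 + 0.008263 + 0.008263 = 0.256238 (working shown to 6 dp, full precision carried).
So 1 − D = 0.743762, i.e. 0.7438 to 4 decimal places.

0.7438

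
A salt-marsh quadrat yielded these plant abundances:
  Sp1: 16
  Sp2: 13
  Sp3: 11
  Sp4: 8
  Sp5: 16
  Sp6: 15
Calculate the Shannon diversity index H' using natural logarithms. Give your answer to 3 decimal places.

Total N = 16+13+11+8+16+15 = 79, so the proportions are 0.20253, 0.16456, 0.13924, 0.10127, 0.20253, 0.18987 (working shown to 5 dp, full precision carried).
Each pᵢ ln pᵢ term: 0.20253×(-1.59686)=-0.32341, 0.16456×(-1.80450)=-0.29694, 0.13924×(-1.97155)=-0.27452, 0.10127×(-2.29001)=-0.23190, 0.20253×(-1.59686)=-0.32341, 0.18987×(-1.66140)=-0.31546.
Sum = -1.76565, so H' = 1.766.

1.766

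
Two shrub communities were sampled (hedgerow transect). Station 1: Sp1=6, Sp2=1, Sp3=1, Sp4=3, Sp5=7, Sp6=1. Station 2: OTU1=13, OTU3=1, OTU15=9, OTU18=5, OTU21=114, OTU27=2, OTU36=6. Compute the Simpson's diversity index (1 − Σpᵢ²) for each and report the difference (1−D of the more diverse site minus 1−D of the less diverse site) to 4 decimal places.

0.3229

Station 1: N=19, proportions 0.315789, 0.052632, 0.052632, 0.157895, 0.368421, 0.052632, giving 1−D = 0.731302 (working shown to 6 dp, full precision carried).
Station 2: N=150, proportions 0.086667, 0.006667, 0.06, 0.033333, 0.76, 0.013333, 0.04, giving 1−D = 0.408356.
Difference = |0.731302 − 0.408356| = 0.322946, i.e. 0.3229 to 4 decimal places.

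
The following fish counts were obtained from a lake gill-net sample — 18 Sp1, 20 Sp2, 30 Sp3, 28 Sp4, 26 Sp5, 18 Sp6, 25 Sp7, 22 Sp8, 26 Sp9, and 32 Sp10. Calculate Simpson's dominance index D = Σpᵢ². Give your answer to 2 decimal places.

Total N = 18+20+30+28+26+18+25+22+26+32 = 245, so the proportions are 0.0735, 0.0816, 0.1224, 0.1143, 0.1061, 0.0735, 0.102, 0.0898, 0.1061, 0.1306 (working shown to 4 dp, full precision carried).
D = 0.0735² + 0.0816² + 0.1224² + 0.1143² + 0.1061² + 0.0735² + 0.102² + 0.0898² + 0.1061² + 0.1306² = 0.0054 + 0.0067 + 0.0150 + 0.0131 + 0.0113 + 0.0054 + 0.0104 + 0.0081 + 0.0113 + 0.0171 = 0.1036.
To 2 decimal places, D = 0.10.

0.10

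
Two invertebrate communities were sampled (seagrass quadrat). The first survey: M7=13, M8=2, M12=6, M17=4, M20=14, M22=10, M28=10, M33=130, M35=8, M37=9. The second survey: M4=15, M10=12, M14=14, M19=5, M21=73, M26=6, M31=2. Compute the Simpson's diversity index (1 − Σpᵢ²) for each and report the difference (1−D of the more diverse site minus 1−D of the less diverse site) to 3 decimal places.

The first survey: N=206, proportions 0.06311, 0.00971, 0.02913, 0.01942, 0.06796, 0.04854, 0.04854, 0.63107, 0.03883, 0.04369, giving 1−D = 0.58370 (working shown to 5 dp, full precision carried).
The second survey: N=127, proportions 0.11811, 0.09449, 0.11024, 0.03937, 0.5748, 0.04724, 0.01575, giving 1−D = 0.63054.
Difference = |0.58370 − 0.63054| = 0.04684, i.e. 0.047 to 3 decimal places.

0.047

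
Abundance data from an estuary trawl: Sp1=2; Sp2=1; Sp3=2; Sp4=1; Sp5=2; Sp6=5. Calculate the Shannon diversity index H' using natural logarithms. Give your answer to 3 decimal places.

Total N = 2+1+2+1+2+5 = 13, so the proportions are 0.15385, 0.07692, 0.15385, 0.07692, 0.15385, 0.38462 (working shown to 5 dp, full precision carried).
Each pᵢ ln pᵢ term: 0.15385×(-1.87180)=-0.28797, 0.07692×(-2.56495)=-0.19730, 0.15385×(-1.87180)=-0.28797, 0.07692×(-2.56495)=-0.19730, 0.15385×(-1.87180)=-0.28797, 0.38462×(-0.95551)=-0.36750.
Sum = -1.62602, so H' = 1.626.

1.626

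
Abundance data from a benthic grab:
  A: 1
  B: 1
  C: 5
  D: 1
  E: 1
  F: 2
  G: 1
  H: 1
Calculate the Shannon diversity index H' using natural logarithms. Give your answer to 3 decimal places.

Total N = 1+1+5+1+1+2+1+1 = 13, so the proportions are 0.07692, 0.07692, 0.38462, 0.07692, 0.07692, 0.15385, 0.07692, 0.07692 (working shown to 5 dp, full precision carried).
Each pᵢ ln pᵢ term: 0.07692×(-2.56495)=-0.19730, 0.07692×(-2.56495)=-0.19730, 0.38462×(-0.95551)=-0.36750, 0.07692×(-2.56495)=-0.19730, 0.07692×(-2.56495)=-0.19730, 0.15385×(-1.87180)=-0.28797, 0.07692×(-2.56495)=-0.19730, 0.07692×(-2.56495)=-0.19730.
Sum = -1.83930, so H' = 1.839.

1.839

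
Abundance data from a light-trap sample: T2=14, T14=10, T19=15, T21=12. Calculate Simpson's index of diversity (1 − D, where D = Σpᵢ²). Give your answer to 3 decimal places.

0.744

Total N = 14+10+15+12 = 51, so the proportions are 0.27451, 0.19608, 0.29412, 0.23529 (working shown to 5 dp, full precision carried).
D = 0.27451² + 0.19608² + 0.29412² + 0.23529² = 0.07536 + 0.03845 + 0.08651 + 0.05536 = 0.25567.
So 1 − D = 0.74433, i.e. 0.744 to 3 decimal places.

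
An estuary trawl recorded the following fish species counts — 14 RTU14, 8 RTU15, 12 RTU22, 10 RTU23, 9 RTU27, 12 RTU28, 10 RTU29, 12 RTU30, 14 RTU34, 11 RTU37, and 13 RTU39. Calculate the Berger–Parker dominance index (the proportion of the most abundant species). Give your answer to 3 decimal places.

0.112

Total N = 14+8+12+10+9+12+10+12+14+11+13 = 125, so the proportions are 0.112, 0.064, 0.096, 0.08, 0.072, 0.096, 0.08, 0.096, 0.112, 0.088, 0.104 (working shown to 5 dp, full precision carried).
The largest proportion is 0.112, i.e. d = 0.112 to 3 decimal places.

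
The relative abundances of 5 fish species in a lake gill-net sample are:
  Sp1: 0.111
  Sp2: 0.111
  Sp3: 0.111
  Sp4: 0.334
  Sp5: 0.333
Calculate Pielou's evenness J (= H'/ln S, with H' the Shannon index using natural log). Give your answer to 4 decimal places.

0.9099

H' = −Σ pᵢ ln pᵢ = −((-0.244003) + (-0.244003) + (-0.244003) + (-0.366269) + (-0.366171)) = 1.464449 (working shown to 6 dp, full precision carried).
With S = 5 species, ln S = 1.609438, so J = 1.464449/1.609438 = 0.909913, i.e. 0.9099 to 4 decimal places.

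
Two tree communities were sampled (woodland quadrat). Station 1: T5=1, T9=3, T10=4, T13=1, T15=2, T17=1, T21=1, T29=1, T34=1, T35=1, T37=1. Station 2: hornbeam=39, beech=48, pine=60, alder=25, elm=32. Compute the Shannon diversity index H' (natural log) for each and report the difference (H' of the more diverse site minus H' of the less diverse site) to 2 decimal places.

0.67

Station 1: N=17, proportions 0.0588, 0.1765, 0.2353, 0.0588, 0.1176, 0.0588, 0.0588, 0.0588, 0.0588, 0.0588, 0.0588, giving H' = 2.2316 (working shown to 4 dp, full precision carried).
Station 2: N=204, proportions 0.1912, 0.2353, 0.2941, 0.1225, 0.1569, giving H' = 1.5645.
Difference = |2.2316 − 1.5645| = 0.6671, i.e. 0.67 to 2 decimal places.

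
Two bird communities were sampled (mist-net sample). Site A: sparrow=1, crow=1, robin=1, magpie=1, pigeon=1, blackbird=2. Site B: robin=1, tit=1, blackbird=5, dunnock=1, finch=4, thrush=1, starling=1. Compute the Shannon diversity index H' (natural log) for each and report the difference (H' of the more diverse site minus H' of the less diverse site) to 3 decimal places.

Site A: N=7, proportions 0.142857, 0.142857, 0.142857, 0.142857, 0.142857, 0.285714, giving H' = 1.747868 (working shown to 6 dp, full precision carried).
Site B: N=14, proportions 0.071429, 0.071429, 0.357143, 0.071429, 0.285714, 0.071429, 0.071429, giving H' = 1.668174.
Difference = |1.747868 − 1.668174| = 0.079694, i.e. 0.080 to 3 decimal places.

0.080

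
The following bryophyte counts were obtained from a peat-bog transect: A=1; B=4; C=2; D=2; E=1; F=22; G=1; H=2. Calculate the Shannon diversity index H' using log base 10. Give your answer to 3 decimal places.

Total N = 1+4+2+2+1+22+1+2 = 35, so the proportions are 0.02857, 0.11429, 0.05714, 0.05714, 0.02857, 0.62857, 0.02857, 0.05714 (working shown to 5 dp, full precision carried).
Each pᵢ log₁₀ pᵢ term: 0.02857×(-1.54407)=-0.04412, 0.11429×(-0.94201)=-0.10766, 0.05714×(-1.24304)=-0.07103, 0.05714×(-1.24304)=-0.07103, 0.02857×(-1.54407)=-0.04412, 0.62857×(-0.20165)=-0.12675, 0.02857×(-1.54407)=-0.04412, 0.05714×(-1.24304)=-0.07103.
Sum = -0.57985, so H' = 0.580.

0.580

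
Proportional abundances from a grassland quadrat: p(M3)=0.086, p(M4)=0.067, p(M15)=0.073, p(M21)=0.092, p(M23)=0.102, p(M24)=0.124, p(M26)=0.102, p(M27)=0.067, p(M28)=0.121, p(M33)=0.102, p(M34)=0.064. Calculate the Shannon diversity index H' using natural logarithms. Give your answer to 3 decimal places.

Each pᵢ ln pᵢ term (working shown to 5 dp, full precision carried): 0.086×(-2.45341)=-0.21099, 0.067×(-2.70306)=-0.18111, 0.073×(-2.61730)=-0.19106, 0.092×(-2.38597)=-0.21951, 0.102×(-2.28278)=-0.23284, 0.124×(-2.08747)=-0.25885, 0.102×(-2.28278)=-0.23284, 0.067×(-2.70306)=-0.18111, 0.121×(-2.11196)=-0.25555, 0.102×(-2.28278)=-0.23284, 0.064×(-2.74887)=-0.17593.
Sum = -2.37263, so H' = 2.373.

2.373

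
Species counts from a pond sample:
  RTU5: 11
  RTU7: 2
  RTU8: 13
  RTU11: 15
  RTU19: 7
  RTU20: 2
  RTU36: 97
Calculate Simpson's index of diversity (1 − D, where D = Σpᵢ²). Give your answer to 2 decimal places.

Total N = 11+2+13+15+7+2+97 = 147, so the proportions are 0.0748, 0.0136, 0.0884, 0.102, 0.0476, 0.0136, 0.6599 (working shown to 4 dp, full precision carried).
D = 0.0748² + 0.0136² + 0.0884² + 0.102² + 0.0476² + 0.0136² + 0.6599² = 0.0056 + 0.0002 + 0.0078 + 0.0104 + 0.0023 + 0.0002 + 0.4354 = 0.4619.
So 1 − D = 0.5381, i.e. 0.54 to 2 decimal places.

0.54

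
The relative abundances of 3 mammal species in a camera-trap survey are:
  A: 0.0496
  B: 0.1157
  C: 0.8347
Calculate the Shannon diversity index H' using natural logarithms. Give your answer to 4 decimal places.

Each pᵢ ln pᵢ term (working shown to 6 dp, full precision carried): 0.0496×(-3.003764)=-0.148987, 0.1157×(-2.156755)=-0.249537, 0.8347×(-0.180683)=-0.150816.
Sum = -0.549339, so H' = 0.5493.

0.5493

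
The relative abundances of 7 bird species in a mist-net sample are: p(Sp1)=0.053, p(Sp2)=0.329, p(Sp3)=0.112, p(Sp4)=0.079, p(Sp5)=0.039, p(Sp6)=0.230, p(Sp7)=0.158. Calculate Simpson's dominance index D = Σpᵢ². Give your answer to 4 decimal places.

0.2092

D = 0.053² + 0.329² + 0.112² + 0.079² + 0.039² + 0.23² + 0.158² = 0.002809 + 0.108241 + 0.012544 + 0.006241 + 0.001521 + 0.052900 + 0.024964 = 0.209220 (working shown to 6 dp, full precision carried).
To 4 decimal places, D = 0.2092.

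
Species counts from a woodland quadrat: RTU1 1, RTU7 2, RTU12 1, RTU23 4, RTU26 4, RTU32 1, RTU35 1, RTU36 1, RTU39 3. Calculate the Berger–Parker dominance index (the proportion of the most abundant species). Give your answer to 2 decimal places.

0.22

Total N = 1+2+1+4+4+1+1+1+3 = 18, so the proportions are 0.0556, 0.1111, 0.0556, 0.2222, 0.2222, 0.0556, 0.0556, 0.0556, 0.1667 (working shown to 4 dp, full precision carried).
The largest proportion is 0.2222, i.e. d = 0.22 to 2 decimal places.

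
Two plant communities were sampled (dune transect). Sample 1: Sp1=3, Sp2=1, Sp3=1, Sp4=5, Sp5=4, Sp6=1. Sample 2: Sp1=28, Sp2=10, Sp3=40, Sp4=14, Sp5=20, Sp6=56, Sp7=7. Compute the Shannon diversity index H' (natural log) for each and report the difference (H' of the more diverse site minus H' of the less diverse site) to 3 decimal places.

Sample 1: N=15, proportions 0.2, 0.06667, 0.06667, 0.33333, 0.26667, 0.06667, giving H' = 1.58217 (working shown to 5 dp, full precision carried).
Sample 2: N=175, proportions 0.16, 0.05714, 0.22857, 0.08, 0.11429, 0.32, 0.04, giving H' = 1.73744.
Difference = |1.58217 − 1.73744| = 0.15527, i.e. 0.155 to 3 decimal places.

0.155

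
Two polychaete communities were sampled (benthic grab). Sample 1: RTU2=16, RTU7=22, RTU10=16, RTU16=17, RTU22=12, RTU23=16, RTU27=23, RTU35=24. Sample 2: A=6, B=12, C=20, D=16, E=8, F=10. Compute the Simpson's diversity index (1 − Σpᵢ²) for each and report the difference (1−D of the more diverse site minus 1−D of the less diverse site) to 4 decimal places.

Sample 1: N=146, proportions 0.109589, 0.1506849, 0.109589, 0.1164384, 0.0821918, 0.109589, 0.1575342, 0.1643836, giving 1−D = 0.8691124 (working shown to 7 dp, full precision carried).
Sample 2: N=72, proportions 0.0833333, 0.1666667, 0.2777778, 0.2222222, 0.1111111, 0.1388889, giving 1−D = 0.8070988.
Difference = |0.8691124 − 0.8070988| = 0.0620136, i.e. 0.0620 to 4 decimal places.

0.0620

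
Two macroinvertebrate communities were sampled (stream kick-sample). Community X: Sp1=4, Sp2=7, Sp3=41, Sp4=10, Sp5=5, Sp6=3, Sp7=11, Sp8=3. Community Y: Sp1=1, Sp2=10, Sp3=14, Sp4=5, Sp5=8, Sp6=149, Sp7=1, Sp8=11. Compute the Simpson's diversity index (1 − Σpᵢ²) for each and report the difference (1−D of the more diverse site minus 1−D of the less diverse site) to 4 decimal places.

Community X: N=84, proportions 0.047619, 0.083333, 0.488095, 0.119048, 0.059524, 0.035714, 0.130952, 0.035714, giving 1−D = 0.715136 (working shown to 6 dp, full precision carried).
Community Y: N=199, proportions 0.005025, 0.050251, 0.070352, 0.025126, 0.040201, 0.748744, 0.005025, 0.055276, giving 1−D = 0.426555.
Difference = |0.715136 − 0.426555| = 0.288581, i.e. 0.2886 to 4 decimal places.

0.2886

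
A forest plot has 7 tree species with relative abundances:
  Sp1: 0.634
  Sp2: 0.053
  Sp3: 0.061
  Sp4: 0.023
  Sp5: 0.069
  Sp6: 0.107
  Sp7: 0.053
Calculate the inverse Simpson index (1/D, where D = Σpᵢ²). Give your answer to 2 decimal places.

D = 0.634² + 0.053² + 0.061² + 0.023² + 0.069² + 0.107² + 0.053² = 0.40196 + 0.00281 + 0.00372 + 0.00053 + 0.00476 + 0.01145 + 0.00281 = 0.42803 (working shown to 5 dp, full precision carried).
So 1/D = 2.3363, i.e. 2.34 to 2 decimal places.

2.34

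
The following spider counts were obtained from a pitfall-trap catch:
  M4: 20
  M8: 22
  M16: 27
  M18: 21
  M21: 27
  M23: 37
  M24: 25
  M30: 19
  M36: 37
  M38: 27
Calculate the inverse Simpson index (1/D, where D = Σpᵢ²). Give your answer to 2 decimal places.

9.49

Total N = 20+22+27+21+27+37+25+19+37+27 = 262, so the proportions are 0.076336, 0.083969, 0.103053, 0.080153, 0.103053, 0.141221, 0.09542, 0.072519, 0.141221, 0.103053 (working shown to 6 dp, full precision carried).
D = 0.076336² + 0.083969² + 0.103053² + 0.080153² + 0.103053² + 0.141221² + 0.09542² + 0.072519² + 0.141221² + 0.103053² = 0.005827 + 0.007051 + 0.010620 + 0.006424 + 0.010620 + 0.019943 + 0.009105 + 0.005259 + 0.019943 + 0.010620 = 0.105413.
So 1/D = 9.4865, i.e. 9.49 to 2 decimal places.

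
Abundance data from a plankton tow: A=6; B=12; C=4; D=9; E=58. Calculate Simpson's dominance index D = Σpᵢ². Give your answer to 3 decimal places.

Total N = 6+12+4+9+58 = 89, so the proportions are 0.06742, 0.13483, 0.04494, 0.10112, 0.65169 (working shown to 5 dp, full precision carried).
D = 0.06742² + 0.13483² + 0.04494² + 0.10112² + 0.65169² = 0.00454 + 0.01818 + 0.00202 + 0.01023 + 0.42469 = 0.45966.
To 3 decimal places, D = 0.460.

0.460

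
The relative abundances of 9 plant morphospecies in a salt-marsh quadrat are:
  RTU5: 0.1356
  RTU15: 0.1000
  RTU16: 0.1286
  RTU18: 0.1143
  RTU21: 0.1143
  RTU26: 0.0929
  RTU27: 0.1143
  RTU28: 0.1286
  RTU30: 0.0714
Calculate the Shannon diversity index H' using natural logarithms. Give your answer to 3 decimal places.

2.182

Each pᵢ ln pᵢ term (working shown to 5 dp, full precision carried): 0.1356×(-1.99805)=-0.27094, 0.1×(-2.30259)=-0.23026, 0.1286×(-2.05105)=-0.26376, 0.1143×(-2.16893)=-0.24791, 0.1143×(-2.16893)=-0.24791, 0.0929×(-2.37623)=-0.22075, 0.1143×(-2.16893)=-0.24791, 0.1286×(-2.05105)=-0.26376, 0.0714×(-2.63946)=-0.18846.
Sum = -2.18166, so H' = 2.182.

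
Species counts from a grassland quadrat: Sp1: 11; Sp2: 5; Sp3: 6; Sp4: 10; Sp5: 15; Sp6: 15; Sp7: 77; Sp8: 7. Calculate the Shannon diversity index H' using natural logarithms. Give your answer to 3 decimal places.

1.576

Total N = 11+5+6+10+15+15+77+7 = 146, so the proportions are 0.07534, 0.03425, 0.0411, 0.06849, 0.10274, 0.10274, 0.5274, 0.04795 (working shown to 5 dp, full precision carried).
Each pᵢ ln pᵢ term: 0.07534×(-2.58571)=-0.19481, 0.03425×(-3.37417)=-0.11555, 0.0411×(-3.19185)=-0.13117, 0.06849×(-2.68102)=-0.18363, 0.10274×(-2.27556)=-0.23379, 0.10274×(-2.27556)=-0.23379, 0.5274×(-0.63980)=-0.33743, 0.04795×(-3.03770)=-0.14564.
Sum = -1.57582, so H' = 1.576.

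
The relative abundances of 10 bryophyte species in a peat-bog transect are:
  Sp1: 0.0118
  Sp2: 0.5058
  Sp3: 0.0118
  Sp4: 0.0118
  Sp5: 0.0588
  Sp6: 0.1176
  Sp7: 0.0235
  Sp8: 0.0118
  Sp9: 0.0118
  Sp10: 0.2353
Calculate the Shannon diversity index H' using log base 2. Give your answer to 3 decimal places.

Each pᵢ log₂ pᵢ term (working shown to 5 dp, full precision carried): 0.0118×(-6.40507)=-0.07558, 0.5058×(-0.98336)=-0.49738, 0.0118×(-6.40507)=-0.07558, 0.0118×(-6.40507)=-0.07558, 0.0588×(-4.08804)=-0.24038, 0.1176×(-3.08804)=-0.36315, 0.0235×(-5.41120)=-0.12716, 0.0118×(-6.40507)=-0.07558, 0.0118×(-6.40507)=-0.07558, 0.2353×(-2.08743)=-0.49117.
Sum = -2.09715, so H' = 2.097.

2.097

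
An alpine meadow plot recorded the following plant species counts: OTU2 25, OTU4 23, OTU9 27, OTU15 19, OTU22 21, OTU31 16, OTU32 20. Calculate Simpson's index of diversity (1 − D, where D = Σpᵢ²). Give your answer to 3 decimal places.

Total N = 25+23+27+19+21+16+20 = 151, so the proportions are 0.16556, 0.15232, 0.17881, 0.12583, 0.13907, 0.10596, 0.13245 (working shown to 5 dp, full precision carried).
D = 0.16556² + 0.15232² + 0.17881² + 0.12583² + 0.13907² + 0.10596² + 0.13245² = 0.02741 + 0.02320 + 0.03197 + 0.01583 + 0.01934 + 0.01123 + 0.01754 = 0.14653.
So 1 − D = 0.85347, i.e. 0.853 to 3 decimal places.

0.853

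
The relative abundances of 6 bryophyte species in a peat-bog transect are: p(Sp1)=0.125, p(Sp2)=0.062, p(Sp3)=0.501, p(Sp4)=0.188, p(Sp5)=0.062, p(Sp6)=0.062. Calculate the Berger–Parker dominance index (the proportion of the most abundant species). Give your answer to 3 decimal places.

The largest proportion is 0.501, i.e. d = 0.501 to 3 decimal places.

0.501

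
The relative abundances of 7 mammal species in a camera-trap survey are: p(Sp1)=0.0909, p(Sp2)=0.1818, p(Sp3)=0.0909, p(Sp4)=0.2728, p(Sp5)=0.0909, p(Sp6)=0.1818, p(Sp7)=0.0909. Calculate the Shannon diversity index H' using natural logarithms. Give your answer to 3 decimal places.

1.846

Each pᵢ ln pᵢ term (working shown to 5 dp, full precision carried): 0.0909×(-2.39800)=-0.21798, 0.1818×(-1.70485)=-0.30994, 0.0909×(-2.39800)=-0.21798, 0.2728×(-1.29902)=-0.35437, 0.0909×(-2.39800)=-0.21798, 0.1818×(-1.70485)=-0.30994, 0.0909×(-2.39800)=-0.21798.
Sum = -1.84617, so H' = 1.846.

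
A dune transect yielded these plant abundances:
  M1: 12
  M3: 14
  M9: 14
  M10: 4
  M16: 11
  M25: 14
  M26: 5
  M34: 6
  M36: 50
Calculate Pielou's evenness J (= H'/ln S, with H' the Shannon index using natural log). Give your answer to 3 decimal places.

0.861

Total N = 12+14+14+4+11+14+5+6+50 = 130, so the proportions are 0.09231, 0.10769, 0.10769, 0.03077, 0.08462, 0.10769, 0.03846, 0.04615, 0.38462 (working shown to 5 dp, full precision carried).
H' = −Σ pᵢ ln pᵢ = −((-0.21993) + (-0.23999) + (-0.23999) + (-0.10712) + (-0.20897) + (-0.23999) + (-0.12531) + (-0.14196) + (-0.36750)) = 1.89076.
With S = 9 species, ln S = 2.19722, so J = 1.89076/2.19722 = 0.86052, i.e. 0.861 to 3 decimal places.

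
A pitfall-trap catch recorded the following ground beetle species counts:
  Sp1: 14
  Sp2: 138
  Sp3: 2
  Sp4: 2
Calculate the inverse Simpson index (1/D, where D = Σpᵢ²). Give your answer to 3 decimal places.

Total N = 14+138+2+2 = 156, so the proportions are 0.089744, 0.884615, 0.012821, 0.012821 (working shown to 6 dp, full precision carried).
D = 0.089744² + 0.884615² + 0.012821² + 0.012821² = 0.008054 + 0.782544 + 0.000164 + 0.000164 = 0.790927.
So 1/D = 1.26434, i.e. 1.264 to 3 decimal places.

1.264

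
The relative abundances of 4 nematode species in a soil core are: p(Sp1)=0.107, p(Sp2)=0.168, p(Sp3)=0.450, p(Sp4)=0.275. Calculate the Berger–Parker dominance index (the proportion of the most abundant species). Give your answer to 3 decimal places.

The largest proportion is 0.45, i.e. d = 0.450 to 3 decimal places.

0.450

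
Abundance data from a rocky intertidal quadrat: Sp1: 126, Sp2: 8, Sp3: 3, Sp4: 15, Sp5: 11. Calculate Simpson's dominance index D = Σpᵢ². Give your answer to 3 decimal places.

0.613

Total N = 126+8+3+15+11 = 163, so the proportions are 0.77301, 0.04908, 0.0184, 0.09202, 0.06748 (working shown to 5 dp, full precision carried).
D = 0.77301² + 0.04908² + 0.0184² + 0.09202² + 0.06748² = 0.59754 + 0.00241 + 0.00034 + 0.00847 + 0.00455 = 0.61331.
To 3 decimal places, D = 0.613.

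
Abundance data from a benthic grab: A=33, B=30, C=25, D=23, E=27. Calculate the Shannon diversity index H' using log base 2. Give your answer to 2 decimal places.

Total N = 33+30+25+23+27 = 138, so the proportions are 0.2391, 0.2174, 0.1812, 0.1667, 0.1957 (working shown to 4 dp, full precision carried).
Each pᵢ log₂ pᵢ term: 0.2391×(-2.0641)=-0.4936, 0.2174×(-2.2016)=-0.4786, 0.1812×(-2.4647)=-0.4465, 0.1667×(-2.5850)=-0.4308, 0.1957×(-2.3536)=-0.4605.
Sum = -2.3100, so H' = 2.31.

2.31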